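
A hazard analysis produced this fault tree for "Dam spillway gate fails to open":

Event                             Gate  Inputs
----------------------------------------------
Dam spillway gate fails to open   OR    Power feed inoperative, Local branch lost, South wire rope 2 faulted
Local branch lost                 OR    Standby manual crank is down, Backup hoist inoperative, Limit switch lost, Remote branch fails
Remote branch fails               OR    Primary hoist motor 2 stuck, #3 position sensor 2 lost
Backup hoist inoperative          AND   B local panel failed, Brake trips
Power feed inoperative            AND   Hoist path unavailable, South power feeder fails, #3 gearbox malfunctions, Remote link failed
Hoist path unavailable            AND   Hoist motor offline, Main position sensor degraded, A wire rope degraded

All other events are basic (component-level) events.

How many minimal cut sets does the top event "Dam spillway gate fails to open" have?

Hoist path unavailable [AND]: one cut set from each child combined → 1 × 1 × 1 = 1 cut set(s).
Power feed inoperative [AND]: one cut set from each child combined → 1 × 1 × 1 × 1 = 1 cut set(s).
Backup hoist inoperative [AND]: one cut set from each child combined → 1 × 1 = 1 cut set(s).
Remote branch fails [OR]: union of children's cut sets → 2 cut set(s).
Local branch lost [OR]: union of children's cut sets → 5 cut set(s).
Dam spillway gate fails to open [OR]: union of children's cut sets → 7 cut set(s).
Minimal cut sets: {#3 gearbox malfunctions, A wire rope degraded, Hoist motor offline, Main position sensor degraded, Remote link failed, South power feeder fails}; {Standby manual crank is down}; {B local panel failed, Brake trips}; {Limit switch lost}; {Primary hoist motor 2 stuck}; {#3 position sensor 2 lost}; {South wire rope 2 faulted}.

7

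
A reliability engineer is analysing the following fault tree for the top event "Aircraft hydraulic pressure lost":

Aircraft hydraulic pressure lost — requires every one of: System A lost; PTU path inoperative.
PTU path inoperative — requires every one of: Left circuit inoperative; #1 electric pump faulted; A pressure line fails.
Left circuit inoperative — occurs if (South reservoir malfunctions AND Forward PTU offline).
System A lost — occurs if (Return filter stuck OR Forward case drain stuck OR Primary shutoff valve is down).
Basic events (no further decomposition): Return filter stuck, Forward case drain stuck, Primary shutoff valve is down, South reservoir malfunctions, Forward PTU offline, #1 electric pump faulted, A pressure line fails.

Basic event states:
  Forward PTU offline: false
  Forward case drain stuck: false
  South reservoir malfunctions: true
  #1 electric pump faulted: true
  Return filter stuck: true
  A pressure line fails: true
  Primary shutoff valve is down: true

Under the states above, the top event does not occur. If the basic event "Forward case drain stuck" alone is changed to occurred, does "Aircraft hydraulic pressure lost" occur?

No

Counterfactual: set "Forward case drain stuck" to occurred.
System A lost [OR]: Return filter stuck=occurs, Forward case drain stuck=occurs, Primary shutoff valve is down=occurs → at least one input occurs → occurs.
Left circuit inoperative [AND]: South reservoir malfunctions=occurs, Forward PTU offline=not → not all inputs occur → does not occur.
PTU path inoperative [AND]: Left circuit inoperative=not, #1 electric pump faulted=occurs, A pressure line fails=occurs → not all inputs occur → does not occur.
Aircraft hydraulic pressure lost [AND]: System A lost=occurs, PTU path inoperative=not → not all inputs occur → does not occur.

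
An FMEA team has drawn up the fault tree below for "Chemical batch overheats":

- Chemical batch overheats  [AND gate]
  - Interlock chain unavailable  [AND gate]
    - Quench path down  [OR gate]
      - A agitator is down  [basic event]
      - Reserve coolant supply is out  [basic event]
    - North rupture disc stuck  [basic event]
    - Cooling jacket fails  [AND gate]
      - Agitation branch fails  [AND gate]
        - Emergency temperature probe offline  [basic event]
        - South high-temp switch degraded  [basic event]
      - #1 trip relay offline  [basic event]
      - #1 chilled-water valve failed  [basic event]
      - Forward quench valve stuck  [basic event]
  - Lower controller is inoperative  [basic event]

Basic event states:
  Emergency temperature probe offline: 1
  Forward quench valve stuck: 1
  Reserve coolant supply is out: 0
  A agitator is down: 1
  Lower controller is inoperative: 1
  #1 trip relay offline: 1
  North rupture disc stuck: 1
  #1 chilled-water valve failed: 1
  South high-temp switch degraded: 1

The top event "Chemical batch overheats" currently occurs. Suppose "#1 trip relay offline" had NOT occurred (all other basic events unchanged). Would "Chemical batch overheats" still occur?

No

Counterfactual: set "#1 trip relay offline" to not occurred.
Quench path down [OR]: A agitator is down=occurs, Reserve coolant supply is out=not → at least one input occurs → occurs.
Agitation branch fails [AND]: Emergency temperature probe offline=occurs, South high-temp switch degraded=occurs → all inputs occur → occurs.
Cooling jacket fails [AND]: Agitation branch fails=occurs, #1 trip relay offline=not, #1 chilled-water valve failed=occurs, Forward quench valve stuck=occurs → not all inputs occur → does not occur.
Interlock chain unavailable [AND]: Quench path down=occurs, North rupture disc stuck=occurs, Cooling jacket fails=not → not all inputs occur → does not occur.
Chemical batch overheats [AND]: Interlock chain unavailable=not, Lower controller is inoperative=occurs → not all inputs occur → does not occur.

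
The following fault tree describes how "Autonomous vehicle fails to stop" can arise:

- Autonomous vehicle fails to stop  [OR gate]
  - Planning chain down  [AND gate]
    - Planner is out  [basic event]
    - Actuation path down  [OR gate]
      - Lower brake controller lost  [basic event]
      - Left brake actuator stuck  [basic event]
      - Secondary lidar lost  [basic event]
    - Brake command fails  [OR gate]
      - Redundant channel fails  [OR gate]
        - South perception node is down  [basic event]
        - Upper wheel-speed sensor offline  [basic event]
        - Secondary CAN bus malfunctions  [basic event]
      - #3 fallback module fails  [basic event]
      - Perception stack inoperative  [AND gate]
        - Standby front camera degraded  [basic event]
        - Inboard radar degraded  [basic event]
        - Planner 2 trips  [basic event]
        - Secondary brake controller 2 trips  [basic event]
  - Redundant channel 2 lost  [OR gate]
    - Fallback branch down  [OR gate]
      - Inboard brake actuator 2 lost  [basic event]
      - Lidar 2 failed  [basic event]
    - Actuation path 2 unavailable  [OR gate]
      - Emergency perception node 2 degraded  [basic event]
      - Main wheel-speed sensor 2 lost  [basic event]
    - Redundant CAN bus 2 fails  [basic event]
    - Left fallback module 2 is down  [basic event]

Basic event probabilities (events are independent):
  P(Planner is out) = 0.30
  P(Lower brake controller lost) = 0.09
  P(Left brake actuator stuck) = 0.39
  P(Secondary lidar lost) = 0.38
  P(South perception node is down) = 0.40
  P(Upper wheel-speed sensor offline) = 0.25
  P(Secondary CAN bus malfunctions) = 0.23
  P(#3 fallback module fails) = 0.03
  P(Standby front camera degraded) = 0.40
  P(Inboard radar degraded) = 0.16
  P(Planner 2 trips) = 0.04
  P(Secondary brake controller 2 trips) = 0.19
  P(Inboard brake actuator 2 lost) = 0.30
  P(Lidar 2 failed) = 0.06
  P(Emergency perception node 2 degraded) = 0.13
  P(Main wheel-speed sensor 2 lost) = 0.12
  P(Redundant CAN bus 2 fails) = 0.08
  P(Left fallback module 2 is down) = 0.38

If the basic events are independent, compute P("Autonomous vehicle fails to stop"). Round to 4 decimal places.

P(Actuation path down) [OR] = 1 − (1−0.09) × (1−0.39) × (1−0.38) = 0.655838
P(Redundant channel fails) [OR] = 1 − (1−0.40) × (1−0.25) × (1−0.23) = 0.653500
P(Perception stack inoperative) [AND] = 0.40 × 0.16 × 0.04 × 0.19 = 0.000486
P(Brake command fails) [OR] = 1 − (1−0.653500) × (1−0.03) × (1−0.000486) = 0.664058
P(Planning chain down) [AND] = 0.30 × 0.655838 × 0.664058 = 0.130654
P(Fallback branch down) [OR] = 1 − (1−0.30) × (1−0.06) = 0.342000
P(Actuation path 2 unavailable) [OR] = 1 − (1−0.13) × (1−0.12) = 0.234400
P(Redundant channel 2 lost) [OR] = 1 − (1−0.342000) × (1−0.234400) × (1−0.08) × (1−0.38) = 0.712653
P(Autonomous vehicle fails to stop) [OR] = 1 − (1−0.130654) × (1−0.712653) = 0.750196
Rounded to 4 decimal places: P(Autonomous vehicle fails to stop) ≈ 0.7502.

0.7502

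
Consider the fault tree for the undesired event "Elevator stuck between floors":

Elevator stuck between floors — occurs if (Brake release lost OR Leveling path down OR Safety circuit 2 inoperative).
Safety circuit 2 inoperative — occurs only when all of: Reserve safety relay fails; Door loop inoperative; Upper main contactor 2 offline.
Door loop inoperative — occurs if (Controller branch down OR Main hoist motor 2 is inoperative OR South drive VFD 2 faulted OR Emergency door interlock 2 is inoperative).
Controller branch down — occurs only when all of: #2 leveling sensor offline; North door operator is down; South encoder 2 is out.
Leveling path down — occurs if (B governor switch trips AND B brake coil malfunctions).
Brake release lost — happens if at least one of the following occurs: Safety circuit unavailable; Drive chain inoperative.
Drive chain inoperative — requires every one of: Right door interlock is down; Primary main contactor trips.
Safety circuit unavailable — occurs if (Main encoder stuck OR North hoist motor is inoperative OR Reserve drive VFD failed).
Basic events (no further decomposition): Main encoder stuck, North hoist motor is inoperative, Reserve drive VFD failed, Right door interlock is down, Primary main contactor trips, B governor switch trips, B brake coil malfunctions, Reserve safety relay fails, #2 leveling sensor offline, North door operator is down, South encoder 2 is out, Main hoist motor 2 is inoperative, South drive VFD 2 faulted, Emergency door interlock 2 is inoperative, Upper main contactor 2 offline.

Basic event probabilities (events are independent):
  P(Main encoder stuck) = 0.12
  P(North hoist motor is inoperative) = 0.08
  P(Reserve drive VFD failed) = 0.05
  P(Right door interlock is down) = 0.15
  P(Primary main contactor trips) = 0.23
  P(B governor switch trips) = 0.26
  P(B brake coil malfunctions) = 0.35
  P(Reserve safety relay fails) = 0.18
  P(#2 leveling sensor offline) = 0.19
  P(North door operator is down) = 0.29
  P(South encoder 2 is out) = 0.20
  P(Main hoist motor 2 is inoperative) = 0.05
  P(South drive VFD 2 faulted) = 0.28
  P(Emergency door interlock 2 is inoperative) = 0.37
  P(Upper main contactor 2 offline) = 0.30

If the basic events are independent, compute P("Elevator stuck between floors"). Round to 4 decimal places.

0.3459

P(Safety circuit unavailable) [OR] = 1 − (1−0.12) × (1−0.08) × (1−0.05) = 0.230880
P(Drive chain inoperative) [AND] = 0.15 × 0.23 = 0.034500
P(Brake release lost) [OR] = 1 − (1−0.230880) × (1−0.034500) = 0.257415
P(Leveling path down) [AND] = 0.26 × 0.35 = 0.091000
P(Controller branch down) [AND] = 0.19 × 0.29 × 0.20 = 0.011020
P(Door loop inoperative) [OR] = 1 − (1−0.011020) × (1−0.05) × (1−0.28) × (1−0.37) = 0.573829
P(Safety circuit 2 inoperative) [AND] = 0.18 × 0.573829 × 0.30 = 0.030987
P(Elevator stuck between floors) [OR] = 1 − (1−0.257415) × (1−0.091000) × (1−0.030987) = 0.345907
Rounded to 4 decimal places: P(Elevator stuck between floors) ≈ 0.3459.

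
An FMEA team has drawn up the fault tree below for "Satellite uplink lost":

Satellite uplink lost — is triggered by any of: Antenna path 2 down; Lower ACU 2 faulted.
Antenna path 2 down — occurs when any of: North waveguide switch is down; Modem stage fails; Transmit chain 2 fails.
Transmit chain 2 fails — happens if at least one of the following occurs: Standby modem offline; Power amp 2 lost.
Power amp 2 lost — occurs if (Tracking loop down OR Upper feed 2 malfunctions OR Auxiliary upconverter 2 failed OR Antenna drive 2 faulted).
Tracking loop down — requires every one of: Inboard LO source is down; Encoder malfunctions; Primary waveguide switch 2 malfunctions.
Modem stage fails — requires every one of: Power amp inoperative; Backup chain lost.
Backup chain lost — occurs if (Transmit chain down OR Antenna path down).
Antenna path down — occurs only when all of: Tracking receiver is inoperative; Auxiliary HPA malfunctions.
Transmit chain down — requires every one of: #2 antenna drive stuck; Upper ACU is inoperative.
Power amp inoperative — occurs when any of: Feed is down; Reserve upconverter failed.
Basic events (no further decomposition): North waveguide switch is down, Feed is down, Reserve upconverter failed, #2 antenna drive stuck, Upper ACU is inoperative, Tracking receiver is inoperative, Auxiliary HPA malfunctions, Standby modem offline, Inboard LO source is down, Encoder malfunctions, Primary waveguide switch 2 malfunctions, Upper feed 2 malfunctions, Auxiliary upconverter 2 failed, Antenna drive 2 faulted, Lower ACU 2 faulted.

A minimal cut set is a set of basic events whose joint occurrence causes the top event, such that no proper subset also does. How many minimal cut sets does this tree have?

11

Power amp inoperative [OR]: union of children's cut sets → 2 cut set(s).
Transmit chain down [AND]: one cut set from each child combined → 1 × 1 = 1 cut set(s).
Antenna path down [AND]: one cut set from each child combined → 1 × 1 = 1 cut set(s).
Backup chain lost [OR]: union of children's cut sets → 2 cut set(s).
Modem stage fails [AND]: one cut set from each child combined → 2 × 2 = 4 cut set(s).
Tracking loop down [AND]: one cut set from each child combined → 1 × 1 × 1 = 1 cut set(s).
Power amp 2 lost [OR]: union of children's cut sets → 4 cut set(s).
Transmit chain 2 fails [OR]: union of children's cut sets → 5 cut set(s).
Antenna path 2 down [OR]: union of children's cut sets → 10 cut set(s).
Satellite uplink lost [OR]: union of children's cut sets → 11 cut set(s).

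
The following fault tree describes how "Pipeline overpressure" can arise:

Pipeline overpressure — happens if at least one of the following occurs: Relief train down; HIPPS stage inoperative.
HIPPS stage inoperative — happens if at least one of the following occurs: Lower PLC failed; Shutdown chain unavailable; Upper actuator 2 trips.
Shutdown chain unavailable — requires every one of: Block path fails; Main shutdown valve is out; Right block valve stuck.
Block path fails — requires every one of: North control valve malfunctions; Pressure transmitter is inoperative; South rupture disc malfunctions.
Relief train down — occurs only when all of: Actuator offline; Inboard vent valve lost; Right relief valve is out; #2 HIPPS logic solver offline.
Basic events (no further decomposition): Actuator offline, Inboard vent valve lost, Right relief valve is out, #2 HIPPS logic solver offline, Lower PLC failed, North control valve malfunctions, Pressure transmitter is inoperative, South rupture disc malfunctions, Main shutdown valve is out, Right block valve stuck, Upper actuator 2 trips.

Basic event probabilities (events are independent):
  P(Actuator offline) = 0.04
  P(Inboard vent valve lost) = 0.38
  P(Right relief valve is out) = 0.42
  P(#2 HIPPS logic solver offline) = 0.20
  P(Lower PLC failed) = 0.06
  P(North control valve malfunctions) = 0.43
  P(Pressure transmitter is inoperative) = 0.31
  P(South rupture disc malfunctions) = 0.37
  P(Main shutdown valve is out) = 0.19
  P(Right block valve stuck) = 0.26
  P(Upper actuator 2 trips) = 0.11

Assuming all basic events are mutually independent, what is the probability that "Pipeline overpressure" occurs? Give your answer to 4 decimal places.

P(Relief train down) [AND] = 0.04 × 0.38 × 0.42 × 0.20 = 0.001277
P(Block path fails) [AND] = 0.43 × 0.31 × 0.37 = 0.049321
P(Shutdown chain unavailable) [AND] = 0.049321 × 0.19 × 0.26 = 0.002436
P(HIPPS stage inoperative) [OR] = 1 − (1−0.06) × (1−0.002436) × (1−0.11) = 0.165438
P(Pipeline overpressure) [OR] = 1 − (1−0.001277) × (1−0.165438) = 0.166504
Rounded to 4 decimal places: P(Pipeline overpressure) ≈ 0.1665.

0.1665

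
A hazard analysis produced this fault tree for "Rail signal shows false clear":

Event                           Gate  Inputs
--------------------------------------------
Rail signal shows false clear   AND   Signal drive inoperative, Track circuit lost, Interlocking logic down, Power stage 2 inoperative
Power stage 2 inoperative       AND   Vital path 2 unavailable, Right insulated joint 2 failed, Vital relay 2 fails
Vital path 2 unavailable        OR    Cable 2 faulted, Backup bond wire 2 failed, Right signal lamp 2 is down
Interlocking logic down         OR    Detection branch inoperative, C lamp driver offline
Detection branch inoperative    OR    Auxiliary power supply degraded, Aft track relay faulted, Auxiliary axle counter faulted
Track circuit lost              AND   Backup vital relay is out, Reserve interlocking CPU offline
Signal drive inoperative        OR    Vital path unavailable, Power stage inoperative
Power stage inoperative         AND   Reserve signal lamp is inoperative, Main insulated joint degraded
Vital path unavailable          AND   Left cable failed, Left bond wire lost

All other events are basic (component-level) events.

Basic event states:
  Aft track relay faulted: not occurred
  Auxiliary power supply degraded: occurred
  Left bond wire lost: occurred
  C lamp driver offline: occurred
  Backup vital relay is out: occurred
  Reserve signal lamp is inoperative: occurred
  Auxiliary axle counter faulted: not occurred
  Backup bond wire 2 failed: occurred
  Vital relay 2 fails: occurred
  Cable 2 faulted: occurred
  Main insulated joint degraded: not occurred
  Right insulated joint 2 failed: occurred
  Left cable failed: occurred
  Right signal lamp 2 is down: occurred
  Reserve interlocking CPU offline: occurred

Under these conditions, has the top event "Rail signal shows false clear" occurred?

Vital path unavailable [AND]: Left cable failed=occurs, Left bond wire lost=occurs → all inputs occur → occurs.
Power stage inoperative [AND]: Reserve signal lamp is inoperative=occurs, Main insulated joint degraded=not → not all inputs occur → does not occur.
Signal drive inoperative [OR]: Vital path unavailable=occurs, Power stage inoperative=not → at least one input occurs → occurs.
Track circuit lost [AND]: Backup vital relay is out=occurs, Reserve interlocking CPU offline=occurs → all inputs occur → occurs.
Detection branch inoperative [OR]: Auxiliary power supply degraded=occurs, Aft track relay faulted=not, Auxiliary axle counter faulted=not → at least one input occurs → occurs.
Interlocking logic down [OR]: Detection branch inoperative=occurs, C lamp driver offline=occurs → at least one input occurs → occurs.
Vital path 2 unavailable [OR]: Cable 2 faulted=occurs, Backup bond wire 2 failed=occurs, Right signal lamp 2 is down=occurs → at least one input occurs → occurs.
Power stage 2 inoperative [AND]: Vital path 2 unavailable=occurs, Right insulated joint 2 failed=occurs, Vital relay 2 fails=occurs → all inputs occur → occurs.
Rail signal shows false clear [AND]: Signal drive inoperative=occurs, Track circuit lost=occurs, Interlocking logic down=occurs, Power stage 2 inoperative=occurs → all inputs occur → occurs.

Yes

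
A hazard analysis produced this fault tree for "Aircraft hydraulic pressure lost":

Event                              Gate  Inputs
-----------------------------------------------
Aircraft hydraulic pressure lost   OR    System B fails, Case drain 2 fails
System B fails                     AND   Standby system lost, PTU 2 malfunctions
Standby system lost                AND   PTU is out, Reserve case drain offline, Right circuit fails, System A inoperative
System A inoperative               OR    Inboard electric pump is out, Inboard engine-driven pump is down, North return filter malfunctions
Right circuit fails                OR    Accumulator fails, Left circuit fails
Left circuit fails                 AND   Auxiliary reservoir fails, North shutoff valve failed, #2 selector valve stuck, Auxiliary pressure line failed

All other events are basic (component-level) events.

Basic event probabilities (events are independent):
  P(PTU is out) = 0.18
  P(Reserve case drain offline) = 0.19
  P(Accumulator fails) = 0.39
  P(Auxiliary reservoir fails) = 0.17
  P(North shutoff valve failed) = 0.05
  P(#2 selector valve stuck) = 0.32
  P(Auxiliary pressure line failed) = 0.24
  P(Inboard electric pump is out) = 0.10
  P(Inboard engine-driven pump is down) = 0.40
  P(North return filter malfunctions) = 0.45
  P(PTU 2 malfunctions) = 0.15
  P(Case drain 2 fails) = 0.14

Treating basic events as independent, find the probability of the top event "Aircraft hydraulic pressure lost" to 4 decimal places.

0.1412

P(Left circuit fails) [AND] = 0.17 × 0.05 × 0.32 × 0.24 = 0.000653
P(Right circuit fails) [OR] = 1 − (1−0.39) × (1−0.000653) = 0.390398
P(System A inoperative) [OR] = 1 − (1−0.10) × (1−0.40) × (1−0.45) = 0.703000
P(Standby system lost) [AND] = 0.18 × 0.19 × 0.390398 × 0.703000 = 0.009386
P(System B fails) [AND] = 0.009386 × 0.15 = 0.001408
P(Aircraft hydraulic pressure lost) [OR] = 1 − (1−0.001408) × (1−0.14) = 0.141211
Rounded to 4 decimal places: P(Aircraft hydraulic pressure lost) ≈ 0.1412.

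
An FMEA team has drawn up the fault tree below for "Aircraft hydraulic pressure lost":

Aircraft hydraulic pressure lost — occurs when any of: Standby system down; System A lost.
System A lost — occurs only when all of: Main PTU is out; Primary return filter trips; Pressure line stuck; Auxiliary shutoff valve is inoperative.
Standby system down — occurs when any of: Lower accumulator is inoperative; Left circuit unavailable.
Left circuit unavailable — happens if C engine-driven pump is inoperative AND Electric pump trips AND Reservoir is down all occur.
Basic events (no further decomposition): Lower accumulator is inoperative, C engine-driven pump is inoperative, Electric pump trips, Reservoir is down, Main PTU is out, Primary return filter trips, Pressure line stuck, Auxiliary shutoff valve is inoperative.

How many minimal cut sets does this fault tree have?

Left circuit unavailable [AND]: one cut set from each child combined → 1 × 1 × 1 = 1 cut set(s).
Standby system down [OR]: union of children's cut sets → 2 cut set(s).
System A lost [AND]: one cut set from each child combined → 1 × 1 × 1 × 1 = 1 cut set(s).
Aircraft hydraulic pressure lost [OR]: union of children's cut sets → 3 cut set(s).
Minimal cut sets: {Lower accumulator is inoperative}; {C engine-driven pump is inoperative, Electric pump trips, Reservoir is down}; {Auxiliary shutoff valve is inoperative, Main PTU is out, Pressure line stuck, Primary return filter trips}.

3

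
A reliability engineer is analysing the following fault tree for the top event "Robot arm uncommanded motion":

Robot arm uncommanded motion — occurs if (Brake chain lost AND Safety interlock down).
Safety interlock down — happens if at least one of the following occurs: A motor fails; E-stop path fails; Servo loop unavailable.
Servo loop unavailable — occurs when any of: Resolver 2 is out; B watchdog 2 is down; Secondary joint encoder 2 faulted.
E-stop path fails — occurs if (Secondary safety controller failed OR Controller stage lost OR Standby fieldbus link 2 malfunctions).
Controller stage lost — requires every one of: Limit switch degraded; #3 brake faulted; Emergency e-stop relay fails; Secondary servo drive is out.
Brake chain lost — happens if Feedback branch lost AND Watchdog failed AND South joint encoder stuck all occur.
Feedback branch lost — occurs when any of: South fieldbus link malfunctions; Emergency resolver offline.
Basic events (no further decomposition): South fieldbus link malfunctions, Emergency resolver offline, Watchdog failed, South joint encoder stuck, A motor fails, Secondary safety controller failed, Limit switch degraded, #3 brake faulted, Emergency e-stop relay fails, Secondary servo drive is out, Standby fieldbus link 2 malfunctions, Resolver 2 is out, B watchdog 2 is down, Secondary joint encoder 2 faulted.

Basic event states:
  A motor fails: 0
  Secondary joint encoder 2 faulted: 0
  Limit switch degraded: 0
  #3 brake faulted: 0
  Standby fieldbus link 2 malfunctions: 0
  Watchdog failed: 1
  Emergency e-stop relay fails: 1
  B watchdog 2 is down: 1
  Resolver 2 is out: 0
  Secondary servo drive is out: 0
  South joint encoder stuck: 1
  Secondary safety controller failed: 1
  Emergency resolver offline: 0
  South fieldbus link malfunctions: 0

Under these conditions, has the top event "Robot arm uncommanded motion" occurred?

Feedback branch lost [OR]: South fieldbus link malfunctions=not, Emergency resolver offline=not → no input occurs → does not occur.
Brake chain lost [AND]: Feedback branch lost=not, Watchdog failed=occurs, South joint encoder stuck=occurs → not all inputs occur → does not occur.
Controller stage lost [AND]: Limit switch degraded=not, #3 brake faulted=not, Emergency e-stop relay fails=occurs, Secondary servo drive is out=not → not all inputs occur → does not occur.
E-stop path fails [OR]: Secondary safety controller failed=occurs, Controller stage lost=not, Standby fieldbus link 2 malfunctions=not → at least one input occurs → occurs.
Servo loop unavailable [OR]: Resolver 2 is out=not, B watchdog 2 is down=occurs, Secondary joint encoder 2 faulted=not → at least one input occurs → occurs.
Safety interlock down [OR]: A motor fails=not, E-stop path fails=occurs, Servo loop unavailable=occurs → at least one input occurs → occurs.
Robot arm uncommanded motion [AND]: Brake chain lost=not, Safety interlock down=occurs → not all inputs occur → does not occur.

No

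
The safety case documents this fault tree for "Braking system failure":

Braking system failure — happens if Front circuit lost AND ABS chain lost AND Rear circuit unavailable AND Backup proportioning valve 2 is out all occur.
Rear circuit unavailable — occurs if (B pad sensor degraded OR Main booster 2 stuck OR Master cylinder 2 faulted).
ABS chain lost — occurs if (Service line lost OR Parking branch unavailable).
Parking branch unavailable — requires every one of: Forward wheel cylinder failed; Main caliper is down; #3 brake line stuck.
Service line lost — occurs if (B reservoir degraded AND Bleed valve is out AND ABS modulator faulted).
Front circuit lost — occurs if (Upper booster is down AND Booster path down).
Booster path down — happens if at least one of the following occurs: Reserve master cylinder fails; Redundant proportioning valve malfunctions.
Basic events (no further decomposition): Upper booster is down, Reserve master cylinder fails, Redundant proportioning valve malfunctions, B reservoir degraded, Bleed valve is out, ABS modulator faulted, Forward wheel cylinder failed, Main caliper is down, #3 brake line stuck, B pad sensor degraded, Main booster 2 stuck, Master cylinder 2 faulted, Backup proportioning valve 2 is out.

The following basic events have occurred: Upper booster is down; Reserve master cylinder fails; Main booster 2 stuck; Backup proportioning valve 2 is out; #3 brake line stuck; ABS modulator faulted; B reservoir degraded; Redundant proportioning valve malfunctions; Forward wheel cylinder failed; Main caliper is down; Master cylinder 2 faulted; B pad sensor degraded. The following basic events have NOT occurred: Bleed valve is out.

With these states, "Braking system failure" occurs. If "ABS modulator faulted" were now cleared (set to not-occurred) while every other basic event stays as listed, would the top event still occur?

Yes

Counterfactual: set "ABS modulator faulted" to not occurred.
Booster path down [OR]: Reserve master cylinder fails=occurs, Redundant proportioning valve malfunctions=occurs → at least one input occurs → occurs.
Front circuit lost [AND]: Upper booster is down=occurs, Booster path down=occurs → all inputs occur → occurs.
Service line lost [AND]: B reservoir degraded=occurs, Bleed valve is out=not, ABS modulator faulted=not → not all inputs occur → does not occur.
Parking branch unavailable [AND]: Forward wheel cylinder failed=occurs, Main caliper is down=occurs, #3 brake line stuck=occurs → all inputs occur → occurs.
ABS chain lost [OR]: Service line lost=not, Parking branch unavailable=occurs → at least one input occurs → occurs.
Rear circuit unavailable [OR]: B pad sensor degraded=occurs, Main booster 2 stuck=occurs, Master cylinder 2 faulted=occurs → at least one input occurs → occurs.
Braking system failure [AND]: Front circuit lost=occurs, ABS chain lost=occurs, Rear circuit unavailable=occurs, Backup proportioning valve 2 is out=occurs → all inputs occur → occurs.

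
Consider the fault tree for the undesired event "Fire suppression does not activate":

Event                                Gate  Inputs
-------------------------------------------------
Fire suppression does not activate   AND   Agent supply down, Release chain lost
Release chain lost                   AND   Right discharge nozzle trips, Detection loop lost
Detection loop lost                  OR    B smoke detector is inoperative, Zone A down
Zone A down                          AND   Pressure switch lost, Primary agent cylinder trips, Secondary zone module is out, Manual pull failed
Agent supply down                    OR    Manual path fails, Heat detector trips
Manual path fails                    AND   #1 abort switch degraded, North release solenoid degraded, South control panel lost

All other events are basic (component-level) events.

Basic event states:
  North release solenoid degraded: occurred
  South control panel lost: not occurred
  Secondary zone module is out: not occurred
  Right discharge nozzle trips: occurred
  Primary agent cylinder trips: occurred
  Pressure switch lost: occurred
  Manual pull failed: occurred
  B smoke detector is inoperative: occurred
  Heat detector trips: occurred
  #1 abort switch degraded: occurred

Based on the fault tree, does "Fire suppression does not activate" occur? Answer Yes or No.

Manual path fails [AND]: #1 abort switch degraded=occurs, North release solenoid degraded=occurs, South control panel lost=not → not all inputs occur → does not occur.
Agent supply down [OR]: Manual path fails=not, Heat detector trips=occurs → at least one input occurs → occurs.
Zone A down [AND]: Pressure switch lost=occurs, Primary agent cylinder trips=occurs, Secondary zone module is out=not, Manual pull failed=occurs → not all inputs occur → does not occur.
Detection loop lost [OR]: B smoke detector is inoperative=occurs, Zone A down=not → at least one input occurs → occurs.
Release chain lost [AND]: Right discharge nozzle trips=occurs, Detection loop lost=occurs → all inputs occur → occurs.
Fire suppression does not activate [AND]: Agent supply down=occurs, Release chain lost=occurs → all inputs occur → occurs.

Yes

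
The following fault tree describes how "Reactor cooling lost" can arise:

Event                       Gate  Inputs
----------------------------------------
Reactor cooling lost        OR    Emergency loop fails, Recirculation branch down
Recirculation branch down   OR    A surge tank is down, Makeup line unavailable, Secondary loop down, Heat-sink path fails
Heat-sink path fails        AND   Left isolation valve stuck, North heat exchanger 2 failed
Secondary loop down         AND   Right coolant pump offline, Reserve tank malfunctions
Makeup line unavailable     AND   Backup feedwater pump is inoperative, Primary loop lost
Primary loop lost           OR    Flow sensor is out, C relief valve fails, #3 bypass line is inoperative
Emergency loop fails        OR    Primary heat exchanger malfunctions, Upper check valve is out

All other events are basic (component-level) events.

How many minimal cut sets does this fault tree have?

Emergency loop fails [OR]: union of children's cut sets → 2 cut set(s).
Primary loop lost [OR]: union of children's cut sets → 3 cut set(s).
Makeup line unavailable [AND]: one cut set from each child combined → 1 × 3 = 3 cut set(s).
Secondary loop down [AND]: one cut set from each child combined → 1 × 1 = 1 cut set(s).
Heat-sink path fails [AND]: one cut set from each child combined → 1 × 1 = 1 cut set(s).
Recirculation branch down [OR]: union of children's cut sets → 6 cut set(s).
Reactor cooling lost [OR]: union of children's cut sets → 8 cut set(s).
Minimal cut sets: {Primary heat exchanger malfunctions}; {Upper check valve is out}; {A surge tank is down}; {Backup feedwater pump is inoperative, Flow sensor is out}; {Backup feedwater pump is inoperative, C relief valve fails}; {#3 bypass line is inoperative, Backup feedwater pump is inoperative}; {Reserve tank malfunctions, Right coolant pump offline}; {Left isolation valve stuck, North heat exchanger 2 failed}.

8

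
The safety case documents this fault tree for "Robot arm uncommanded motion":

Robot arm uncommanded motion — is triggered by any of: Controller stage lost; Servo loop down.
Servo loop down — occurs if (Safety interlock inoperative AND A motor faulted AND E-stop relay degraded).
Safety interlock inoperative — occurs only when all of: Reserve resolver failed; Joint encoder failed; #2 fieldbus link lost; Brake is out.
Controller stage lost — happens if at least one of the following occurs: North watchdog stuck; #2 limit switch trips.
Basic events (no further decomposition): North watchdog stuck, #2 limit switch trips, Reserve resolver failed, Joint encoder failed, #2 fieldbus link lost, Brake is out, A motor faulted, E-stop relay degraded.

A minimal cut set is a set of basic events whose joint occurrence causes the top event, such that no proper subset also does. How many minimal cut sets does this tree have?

3

Controller stage lost [OR]: union of children's cut sets → 2 cut set(s).
Safety interlock inoperative [AND]: one cut set from each child combined → 1 × 1 × 1 × 1 = 1 cut set(s).
Servo loop down [AND]: one cut set from each child combined → 1 × 1 × 1 = 1 cut set(s).
Robot arm uncommanded motion [OR]: union of children's cut sets → 3 cut set(s).
Minimal cut sets: {North watchdog stuck}; {#2 limit switch trips}; {#2 fieldbus link lost, A motor faulted, Brake is out, E-stop relay degraded, Joint encoder failed, Reserve resolver failed}.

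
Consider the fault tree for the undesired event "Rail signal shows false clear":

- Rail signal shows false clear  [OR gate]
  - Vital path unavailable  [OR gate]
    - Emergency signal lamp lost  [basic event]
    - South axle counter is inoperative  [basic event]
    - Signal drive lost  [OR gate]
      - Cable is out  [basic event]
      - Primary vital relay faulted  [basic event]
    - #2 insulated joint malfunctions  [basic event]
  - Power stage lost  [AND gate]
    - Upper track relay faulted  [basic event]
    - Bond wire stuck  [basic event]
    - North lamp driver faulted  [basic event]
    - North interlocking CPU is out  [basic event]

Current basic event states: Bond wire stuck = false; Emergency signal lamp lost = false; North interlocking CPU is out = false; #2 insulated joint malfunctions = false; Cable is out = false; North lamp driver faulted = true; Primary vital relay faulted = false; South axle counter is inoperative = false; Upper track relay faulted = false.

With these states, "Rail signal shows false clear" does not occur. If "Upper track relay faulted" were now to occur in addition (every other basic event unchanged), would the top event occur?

No

Counterfactual: set "Upper track relay faulted" to occurred.
Signal drive lost [OR]: Cable is out=not, Primary vital relay faulted=not → no input occurs → does not occur.
Vital path unavailable [OR]: Emergency signal lamp lost=not, South axle counter is inoperative=not, Signal drive lost=not, #2 insulated joint malfunctions=not → no input occurs → does not occur.
Power stage lost [AND]: Upper track relay faulted=occurs, Bond wire stuck=not, North lamp driver faulted=occurs, North interlocking CPU is out=not → not all inputs occur → does not occur.
Rail signal shows false clear [OR]: Vital path unavailable=not, Power stage lost=not → no input occurs → does not occur.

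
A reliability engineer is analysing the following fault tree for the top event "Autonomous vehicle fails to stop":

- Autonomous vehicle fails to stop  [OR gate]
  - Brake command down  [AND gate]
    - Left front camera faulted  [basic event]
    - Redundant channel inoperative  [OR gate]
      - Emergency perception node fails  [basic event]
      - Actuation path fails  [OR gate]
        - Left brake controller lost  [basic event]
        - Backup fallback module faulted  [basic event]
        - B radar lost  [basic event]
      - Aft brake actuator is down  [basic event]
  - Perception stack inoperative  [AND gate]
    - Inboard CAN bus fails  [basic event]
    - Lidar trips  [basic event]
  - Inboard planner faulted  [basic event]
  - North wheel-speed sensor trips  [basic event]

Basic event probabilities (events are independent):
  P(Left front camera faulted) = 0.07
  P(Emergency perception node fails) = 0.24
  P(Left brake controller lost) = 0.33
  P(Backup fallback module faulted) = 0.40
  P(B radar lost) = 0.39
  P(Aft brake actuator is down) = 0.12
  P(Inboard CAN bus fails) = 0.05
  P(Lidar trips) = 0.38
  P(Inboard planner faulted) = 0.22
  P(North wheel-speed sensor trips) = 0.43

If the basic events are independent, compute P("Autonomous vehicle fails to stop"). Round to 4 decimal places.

P(Actuation path fails) [OR] = 1 − (1−0.33) × (1−0.40) × (1−0.39) = 0.754780
P(Redundant channel inoperative) [OR] = 1 − (1−0.24) × (1−0.754780) × (1−0.12) = 0.835997
P(Brake command down) [AND] = 0.07 × 0.835997 = 0.058520
P(Perception stack inoperative) [AND] = 0.05 × 0.38 = 0.019000
P(Autonomous vehicle fails to stop) [OR] = 1 − (1−0.058520) × (1−0.019000) × (1−0.22) × (1−0.43) = 0.589371
Rounded to 4 decimal places: P(Autonomous vehicle fails to stop) ≈ 0.5894.

0.5894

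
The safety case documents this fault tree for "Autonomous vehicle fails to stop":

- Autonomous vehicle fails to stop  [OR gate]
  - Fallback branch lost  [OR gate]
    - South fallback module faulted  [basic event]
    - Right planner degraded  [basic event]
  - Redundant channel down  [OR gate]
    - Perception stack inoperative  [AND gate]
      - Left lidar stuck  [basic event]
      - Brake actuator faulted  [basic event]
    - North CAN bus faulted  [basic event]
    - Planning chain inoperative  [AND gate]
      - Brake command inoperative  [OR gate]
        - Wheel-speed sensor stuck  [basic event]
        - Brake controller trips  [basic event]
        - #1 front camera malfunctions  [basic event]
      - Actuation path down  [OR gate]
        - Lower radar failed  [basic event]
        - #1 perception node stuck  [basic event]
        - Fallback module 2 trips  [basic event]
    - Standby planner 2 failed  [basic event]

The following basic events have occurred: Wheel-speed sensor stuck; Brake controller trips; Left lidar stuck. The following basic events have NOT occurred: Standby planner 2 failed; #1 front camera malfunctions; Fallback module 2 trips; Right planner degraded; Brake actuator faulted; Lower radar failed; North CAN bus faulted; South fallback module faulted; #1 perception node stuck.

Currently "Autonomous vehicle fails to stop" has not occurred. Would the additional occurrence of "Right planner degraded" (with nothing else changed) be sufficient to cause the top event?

Yes

Counterfactual: set "Right planner degraded" to occurred.
Fallback branch lost [OR]: South fallback module faulted=not, Right planner degraded=occurs → at least one input occurs → occurs.
Perception stack inoperative [AND]: Left lidar stuck=occurs, Brake actuator faulted=not → not all inputs occur → does not occur.
Brake command inoperative [OR]: Wheel-speed sensor stuck=occurs, Brake controller trips=occurs, #1 front camera malfunctions=not → at least one input occurs → occurs.
Actuation path down [OR]: Lower radar failed=not, #1 perception node stuck=not, Fallback module 2 trips=not → no input occurs → does not occur.
Planning chain inoperative [AND]: Brake command inoperative=occurs, Actuation path down=not → not all inputs occur → does not occur.
Redundant channel down [OR]: Perception stack inoperative=not, North CAN bus faulted=not, Planning chain inoperative=not, Standby planner 2 failed=not → no input occurs → does not occur.
Autonomous vehicle fails to stop [OR]: Fallback branch lost=occurs, Redundant channel down=not → at least one input occurs → occurs.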